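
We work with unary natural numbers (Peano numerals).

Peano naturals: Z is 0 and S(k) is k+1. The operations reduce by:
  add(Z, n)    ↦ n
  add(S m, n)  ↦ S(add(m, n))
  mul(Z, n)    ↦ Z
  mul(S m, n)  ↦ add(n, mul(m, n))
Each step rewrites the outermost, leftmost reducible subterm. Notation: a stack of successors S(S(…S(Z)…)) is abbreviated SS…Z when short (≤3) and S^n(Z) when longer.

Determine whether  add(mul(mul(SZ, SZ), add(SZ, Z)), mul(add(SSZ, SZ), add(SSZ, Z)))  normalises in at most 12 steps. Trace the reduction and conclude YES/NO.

Answer: NO — after 12 steps the term is S(mul(add(SSZ, SZ), add(SSZ, Z))), not yet normal

Derivation:
  start: add(mul(mul(SZ, SZ), add(SZ, Z)), mul(add(SSZ, SZ), add(SSZ, Z)))
  [1] add(mul(add(SZ, mul(Z, SZ)), add(SZ, Z)), mul(add(SSZ, SZ), add(SSZ, Z)))
  [2] add(mul(S(add(Z, mul(Z, SZ))), add(SZ, Z)), mul(add(SSZ, SZ), add(SSZ, Z)))
  [3] add(add(add(SZ, Z), mul(add(Z, mul(Z, SZ)), add(SZ, Z))), mul(add(SSZ, SZ), add(SSZ, Z)))
  [4] add(add(S(add(Z, Z)), mul(add(Z, mul(Z, SZ)), add(SZ, Z))), mul(add(SSZ, SZ), add(SSZ, Z)))
  [5] add(S(add(add(Z, Z), mul(add(Z, mul(Z, SZ)), add(SZ, Z)))), mul(add(SSZ, SZ), add(SSZ, Z)))
  [6] S(add(add(add(Z, Z), mul(add(Z, mul(Z, SZ)), add(SZ, Z))), mul(add(SSZ, SZ), add(SSZ, Z))))
  [7] S(add(add(Z, mul(add(Z, mul(Z, SZ)), add(SZ, Z))), mul(add(SSZ, SZ), add(SSZ, Z))))
  [8] S(add(mul(add(Z, mul(Z, SZ)), add(SZ, Z)), mul(add(SSZ, SZ), add(SSZ, Z))))
  [9] S(add(mul(mul(Z, SZ), add(SZ, Z)), mul(add(SSZ, SZ), add(SSZ, Z))))
  [10] S(add(mul(Z, add(SZ, Z)), mul(add(SSZ, SZ), add(SSZ, Z))))
  [11] S(add(Z, mul(add(SSZ, SZ), add(SSZ, Z))))
  [12] S(mul(add(SSZ, SZ), add(SSZ, Z)))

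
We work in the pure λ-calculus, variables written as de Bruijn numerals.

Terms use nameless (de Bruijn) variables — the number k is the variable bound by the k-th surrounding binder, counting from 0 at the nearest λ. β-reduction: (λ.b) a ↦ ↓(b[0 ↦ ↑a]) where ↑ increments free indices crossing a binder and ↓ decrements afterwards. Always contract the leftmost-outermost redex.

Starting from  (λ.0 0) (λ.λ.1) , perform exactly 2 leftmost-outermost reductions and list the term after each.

Answer: after 2 steps: λ.λ.λ.1

Reduction:
  start: (λ.0 0) (λ.λ.1)
  →1  (λ.λ.1) (λ.λ.1)
  →2  λ.λ.λ.1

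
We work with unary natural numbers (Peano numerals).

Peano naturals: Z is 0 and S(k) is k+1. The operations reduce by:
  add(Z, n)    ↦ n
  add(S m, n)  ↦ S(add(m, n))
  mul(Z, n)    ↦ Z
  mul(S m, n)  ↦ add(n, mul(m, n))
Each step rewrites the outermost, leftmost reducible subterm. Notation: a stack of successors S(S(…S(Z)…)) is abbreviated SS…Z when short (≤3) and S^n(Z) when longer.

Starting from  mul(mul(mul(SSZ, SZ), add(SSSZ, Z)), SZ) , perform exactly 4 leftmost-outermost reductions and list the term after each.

  start: mul(mul(mul(SSZ, SZ), add(SSSZ, Z)), SZ)
  →1  mul(mul(add(SZ, mul(SZ, SZ)), add(SSSZ, Z)), SZ)
  →2  mul(mul(S(add(Z, mul(SZ, SZ))), add(SSSZ, Z)), SZ)
  →3  mul(add(add(SSSZ, Z), mul(add(Z, mul(SZ, SZ)), add(SSSZ, Z))), SZ)
  →4  mul(add(S(add(SSZ, Z)), mul(add(Z, mul(SZ, SZ)), add(SSSZ, Z))), SZ)

Answer: after 4 steps: mul(add(S(add(SSZ, Z)), mul(add(Z, mul(SZ, SZ)), add(SSSZ, Z))), SZ)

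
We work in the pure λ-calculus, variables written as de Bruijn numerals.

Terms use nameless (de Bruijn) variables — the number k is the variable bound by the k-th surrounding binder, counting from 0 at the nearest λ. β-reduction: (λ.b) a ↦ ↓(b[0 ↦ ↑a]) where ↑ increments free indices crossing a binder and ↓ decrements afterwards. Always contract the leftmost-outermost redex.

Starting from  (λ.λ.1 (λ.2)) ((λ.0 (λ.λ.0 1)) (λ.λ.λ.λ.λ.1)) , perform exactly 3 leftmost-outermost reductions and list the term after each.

Answer: after 3 steps: λ.(λ.λ.λ.λ.1) (λ.(λ.0 (λ.λ.0 1)) (λ.λ.λ.λ.λ.1))

Derivation:
  start: (λ.λ.1 (λ.2)) ((λ.0 (λ.λ.0 1)) (λ.λ.λ.λ.λ.1))
  [1] λ.(λ.0 (λ.λ.0 1)) (λ.λ.λ.λ.λ.1) (λ.(λ.0 (λ.λ.0 1)) (λ.λ.λ.λ.λ.1))
  [2] λ.(λ.λ.λ.λ.λ.1) (λ.λ.0 1) (λ.(λ.0 (λ.λ.0 1)) (λ.λ.λ.λ.λ.1))
  [3] λ.(λ.λ.λ.λ.1) (λ.(λ.0 (λ.λ.0 1)) (λ.λ.λ.λ.λ.1))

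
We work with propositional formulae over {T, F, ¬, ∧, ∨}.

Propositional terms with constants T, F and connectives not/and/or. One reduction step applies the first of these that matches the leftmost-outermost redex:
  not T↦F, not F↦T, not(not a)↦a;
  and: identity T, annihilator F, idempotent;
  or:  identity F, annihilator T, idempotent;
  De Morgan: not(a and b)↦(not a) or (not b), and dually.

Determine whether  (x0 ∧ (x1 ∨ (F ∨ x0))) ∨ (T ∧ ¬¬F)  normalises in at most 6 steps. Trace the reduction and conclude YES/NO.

  start: (x0 ∧ (x1 ∨ (F ∨ x0))) ∨ (T ∧ ¬¬F)
  →1  (x0 ∧ (x1 ∨ x0)) ∨ (T ∧ ¬¬F)
  →2  (x0 ∧ (x1 ∨ x0)) ∨ ¬¬F
  →3  (x0 ∧ (x1 ∨ x0)) ∨ F
  →4  x0 ∧ (x1 ∨ x0)

Answer: YES — reaches normal form x0 ∧ (x1 ∨ x0) in 4 ≤ 6 steps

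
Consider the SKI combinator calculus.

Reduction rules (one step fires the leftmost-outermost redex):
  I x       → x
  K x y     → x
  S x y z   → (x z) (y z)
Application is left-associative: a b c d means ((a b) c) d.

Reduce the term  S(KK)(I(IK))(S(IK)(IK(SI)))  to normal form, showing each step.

  start: S(KK)(I(IK))(S(IK)(IK(SI)))
  [1] KK(S(IK)(IK(SI)))(I(IK)(S(IK)(IK(SI))))
  [2] K(I(IK)(S(IK)(IK(SI))))
  [3] K(IK(S(IK)(IK(SI))))
  [4] K(K(S(IK)(IK(SI))))
  [5] K(K(SK(IK(SI))))
  [6] K(K(SK(K(SI))))

Answer: normal form = K(K(SK(K(SI))))  (in 6 steps)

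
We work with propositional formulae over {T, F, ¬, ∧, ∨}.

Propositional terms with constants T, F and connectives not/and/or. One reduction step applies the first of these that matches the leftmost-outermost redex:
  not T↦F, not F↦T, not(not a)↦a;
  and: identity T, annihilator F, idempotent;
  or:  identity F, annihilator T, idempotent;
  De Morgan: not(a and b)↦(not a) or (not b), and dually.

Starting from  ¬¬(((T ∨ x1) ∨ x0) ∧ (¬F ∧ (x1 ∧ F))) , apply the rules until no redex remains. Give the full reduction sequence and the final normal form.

Answer: normal form = F  (in 7 steps)

Working:
  start: ¬¬(((T ∨ x1) ∨ x0) ∧ (¬F ∧ (x1 ∧ F)))
  →1  ((T ∨ x1) ∨ x0) ∧ (¬F ∧ (x1 ∧ F))
  →2  (T ∨ x0) ∧ (¬F ∧ (x1 ∧ F))
  →3  T ∧ (¬F ∧ (x1 ∧ F))
  →4  ¬F ∧ (x1 ∧ F)
  →5  T ∧ (x1 ∧ F)
  →6  x1 ∧ F
  →7  F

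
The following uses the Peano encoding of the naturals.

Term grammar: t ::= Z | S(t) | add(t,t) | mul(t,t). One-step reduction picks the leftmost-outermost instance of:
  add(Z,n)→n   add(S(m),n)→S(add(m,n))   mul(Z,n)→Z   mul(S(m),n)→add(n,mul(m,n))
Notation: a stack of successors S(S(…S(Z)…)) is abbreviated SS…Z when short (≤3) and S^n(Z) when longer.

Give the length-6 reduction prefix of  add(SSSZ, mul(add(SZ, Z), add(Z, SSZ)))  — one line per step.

Answer: after 6 steps: S(S(S(add(add(Z, SSZ), mul(add(Z, Z), add(Z, SSZ))))))

Derivation:
  start: add(SSSZ, mul(add(SZ, Z), add(Z, SSZ)))
  step 1: S(add(SSZ, mul(add(SZ, Z), add(Z, SSZ))))
  step 2: S(S(add(SZ, mul(add(SZ, Z), add(Z, SSZ)))))
  step 3: S(S(S(add(Z, mul(add(SZ, Z), add(Z, SSZ))))))
  step 4: S(S(S(mul(add(SZ, Z), add(Z, SSZ)))))
  step 5: S(S(S(mul(S(add(Z, Z)), add(Z, SSZ)))))
  step 6: S(S(S(add(add(Z, SSZ), mul(add(Z, Z), add(Z, SSZ))))))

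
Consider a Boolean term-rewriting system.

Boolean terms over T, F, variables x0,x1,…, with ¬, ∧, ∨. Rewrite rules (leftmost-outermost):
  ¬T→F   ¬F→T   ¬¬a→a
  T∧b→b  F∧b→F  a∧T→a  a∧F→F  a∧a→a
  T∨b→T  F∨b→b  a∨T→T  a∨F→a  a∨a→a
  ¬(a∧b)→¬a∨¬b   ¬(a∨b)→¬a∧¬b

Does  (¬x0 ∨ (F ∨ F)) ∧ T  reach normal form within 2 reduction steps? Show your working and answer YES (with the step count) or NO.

  start: (¬x0 ∨ (F ∨ F)) ∧ T
  step 1: ¬x0 ∨ (F ∨ F)
  step 2: ¬x0 ∨ F

Answer: NO — after 2 steps the term is ¬x0 ∨ F, not yet normal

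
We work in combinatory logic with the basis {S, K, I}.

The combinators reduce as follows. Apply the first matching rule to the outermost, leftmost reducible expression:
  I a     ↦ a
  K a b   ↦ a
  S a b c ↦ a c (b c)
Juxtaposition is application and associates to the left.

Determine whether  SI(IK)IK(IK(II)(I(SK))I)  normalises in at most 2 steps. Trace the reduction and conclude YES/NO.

  start: SI(IK)IK(IK(II)(I(SK))I)
  →1  II(IKI)K(IK(II)(I(SK))I)
  →2  I(IKI)K(IK(II)(I(SK))I)

Answer: NO — after 2 steps the term is I(IKI)K(IK(II)(I(SK))I), not yet normal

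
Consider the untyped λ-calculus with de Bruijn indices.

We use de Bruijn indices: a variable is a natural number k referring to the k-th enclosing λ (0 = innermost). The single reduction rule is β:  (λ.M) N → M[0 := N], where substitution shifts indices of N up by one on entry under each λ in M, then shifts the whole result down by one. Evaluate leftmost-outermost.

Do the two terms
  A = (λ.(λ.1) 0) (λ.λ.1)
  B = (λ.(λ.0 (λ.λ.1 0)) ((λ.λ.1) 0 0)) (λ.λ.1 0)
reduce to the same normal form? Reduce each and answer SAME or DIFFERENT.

Term A:
  start: (λ.(λ.1) 0) (λ.λ.1)
  step 1: (λ.λ.λ.1) (λ.λ.1)
  step 2: λ.λ.1

Term B:
  start: (λ.(λ.0 (λ.λ.1 0)) ((λ.λ.1) 0 0)) (λ.λ.1 0)
  step 1: (λ.0 (λ.λ.1 0)) ((λ.λ.1) (λ.λ.1 0) (λ.λ.1 0))
  step 2: (λ.λ.1) (λ.λ.1 0) (λ.λ.1 0) (λ.λ.1 0)
  step 3: (λ.λ.λ.1 0) (λ.λ.1 0) (λ.λ.1 0)
  step 4: (λ.λ.1 0) (λ.λ.1 0)
  step 5: λ.(λ.λ.1 0) 0
  step 6: λ.λ.1 0

Answer: DIFFERENT — A ⇓ λ.λ.1, B ⇓ λ.λ.1 0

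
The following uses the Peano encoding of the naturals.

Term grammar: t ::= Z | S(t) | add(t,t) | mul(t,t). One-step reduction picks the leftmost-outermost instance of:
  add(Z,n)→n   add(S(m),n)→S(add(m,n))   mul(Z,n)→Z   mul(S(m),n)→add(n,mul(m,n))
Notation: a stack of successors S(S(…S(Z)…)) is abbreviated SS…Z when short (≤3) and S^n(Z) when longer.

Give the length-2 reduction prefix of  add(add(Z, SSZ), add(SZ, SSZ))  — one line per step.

Answer: after 2 steps: S(add(SZ, add(SZ, SSZ)))

Reduction:
  start: add(add(Z, SSZ), add(SZ, SSZ))
  [1] add(SSZ, add(SZ, SSZ))
  [2] S(add(SZ, add(SZ, SSZ)))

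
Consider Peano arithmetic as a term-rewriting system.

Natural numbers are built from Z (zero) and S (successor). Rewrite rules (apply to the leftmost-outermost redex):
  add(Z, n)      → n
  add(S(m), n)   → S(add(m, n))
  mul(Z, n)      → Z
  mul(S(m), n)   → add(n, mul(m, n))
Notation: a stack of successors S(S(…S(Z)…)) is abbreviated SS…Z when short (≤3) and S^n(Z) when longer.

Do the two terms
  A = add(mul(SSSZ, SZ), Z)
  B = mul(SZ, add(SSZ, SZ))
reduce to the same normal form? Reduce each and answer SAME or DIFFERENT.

Term A:
  start: add(mul(SSSZ, SZ), Z)
  →1  add(add(SZ, mul(SSZ, SZ)), Z)
  →2  add(S(add(Z, mul(SSZ, SZ))), Z)
  →3  S(add(add(Z, mul(SSZ, SZ)), Z))
  →4  S(add(mul(SSZ, SZ), Z))
  →5  S(add(add(SZ, mul(SZ, SZ)), Z))
  →6  S(add(S(add(Z, mul(SZ, SZ))), Z))
  →7  S(S(add(add(Z, mul(SZ, SZ)), Z)))
  →8  S(S(add(mul(SZ, SZ), Z)))
  →9  S(S(add(add(SZ, mul(Z, SZ)), Z)))
  →10  S(S(add(S(add(Z, mul(Z, SZ))), Z)))
  →11  S(S(S(add(add(Z, mul(Z, SZ)), Z))))
  →12  S(S(S(add(mul(Z, SZ), Z))))
  →13  S(S(S(add(Z, Z))))
  →14  SSSZ

Term B:
  start: mul(SZ, add(SSZ, SZ))
  →1  add(add(SSZ, SZ), mul(Z, add(SSZ, SZ)))
  →2  add(S(add(SZ, SZ)), mul(Z, add(SSZ, SZ)))
  →3  S(add(add(SZ, SZ), mul(Z, add(SSZ, SZ))))
  →4  S(add(S(add(Z, SZ)), mul(Z, add(SSZ, SZ))))
  →5  S(S(add(add(Z, SZ), mul(Z, add(SSZ, SZ)))))
  →6  S(S(add(SZ, mul(Z, add(SSZ, SZ)))))
  →7  S(S(S(add(Z, mul(Z, add(SSZ, SZ))))))
  →8  S(S(S(mul(Z, add(SSZ, SZ)))))
  →9  SSSZ

Answer: SAME — A ⇓ SSSZ, B ⇓ SSSZ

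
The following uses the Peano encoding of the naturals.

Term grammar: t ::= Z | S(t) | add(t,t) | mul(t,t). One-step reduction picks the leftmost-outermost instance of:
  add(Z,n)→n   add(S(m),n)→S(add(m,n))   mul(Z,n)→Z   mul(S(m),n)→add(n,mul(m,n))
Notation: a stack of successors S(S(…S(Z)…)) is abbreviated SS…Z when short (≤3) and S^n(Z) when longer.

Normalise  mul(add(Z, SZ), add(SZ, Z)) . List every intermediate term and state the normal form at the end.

  start: mul(add(Z, SZ), add(SZ, Z))
  step 1: mul(SZ, add(SZ, Z))
  step 2: add(add(SZ, Z), mul(Z, add(SZ, Z)))
  step 3: add(S(add(Z, Z)), mul(Z, add(SZ, Z)))
  step 4: S(add(add(Z, Z), mul(Z, add(SZ, Z))))
  step 5: S(add(Z, mul(Z, add(SZ, Z))))
  step 6: S(mul(Z, add(SZ, Z)))
  step 7: SZ

Answer: normal form = SZ  (in 7 steps)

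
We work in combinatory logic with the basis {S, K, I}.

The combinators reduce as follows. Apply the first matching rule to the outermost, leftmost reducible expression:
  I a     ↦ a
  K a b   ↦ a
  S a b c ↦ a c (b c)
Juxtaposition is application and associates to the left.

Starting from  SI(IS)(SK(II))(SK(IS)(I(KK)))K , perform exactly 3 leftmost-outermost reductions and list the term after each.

  start: SI(IS)(SK(II))(SK(IS)(I(KK)))K
  [1] I(SK(II))(IS(SK(II)))(SK(IS)(I(KK)))K
  [2] SK(II)(IS(SK(II)))(SK(IS)(I(KK)))K
  [3] K(IS(SK(II)))(II(IS(SK(II))))(SK(IS)(I(KK)))K

Answer: after 3 steps: K(IS(SK(II)))(II(IS(SK(II))))(SK(IS)(I(KK)))K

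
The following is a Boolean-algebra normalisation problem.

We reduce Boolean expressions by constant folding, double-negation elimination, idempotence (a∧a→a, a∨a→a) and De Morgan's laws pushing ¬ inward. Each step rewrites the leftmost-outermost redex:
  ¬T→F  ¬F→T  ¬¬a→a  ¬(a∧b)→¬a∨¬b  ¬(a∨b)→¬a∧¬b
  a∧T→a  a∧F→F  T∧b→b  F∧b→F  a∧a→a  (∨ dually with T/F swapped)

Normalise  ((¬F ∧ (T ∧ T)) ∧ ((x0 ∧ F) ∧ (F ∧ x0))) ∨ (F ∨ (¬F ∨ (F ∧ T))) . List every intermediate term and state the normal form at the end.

Answer: normal form = T  (in 10 steps)

Derivation:
  start: ((¬F ∧ (T ∧ T)) ∧ ((x0 ∧ F) ∧ (F ∧ x0))) ∨ (F ∨ (¬F ∨ (F ∧ T)))
  step 1: ((T ∧ (T ∧ T)) ∧ ((x0 ∧ F) ∧ (F ∧ x0))) ∨ (F ∨ (¬F ∨ (F ∧ T)))
  step 2: ((T ∧ T) ∧ ((x0 ∧ F) ∧ (F ∧ x0))) ∨ (F ∨ (¬F ∨ (F ∧ T)))
  step 3: (T ∧ ((x0 ∧ F) ∧ (F ∧ x0))) ∨ (F ∨ (¬F ∨ (F ∧ T)))
  step 4: ((x0 ∧ F) ∧ (F ∧ x0)) ∨ (F ∨ (¬F ∨ (F ∧ T)))
  step 5: (F ∧ (F ∧ x0)) ∨ (F ∨ (¬F ∨ (F ∧ T)))
  step 6: F ∨ (F ∨ (¬F ∨ (F ∧ T)))
  step 7: F ∨ (¬F ∨ (F ∧ T))
  step 8: ¬F ∨ (F ∧ T)
  step 9: T ∨ (F ∧ T)
  step 10: T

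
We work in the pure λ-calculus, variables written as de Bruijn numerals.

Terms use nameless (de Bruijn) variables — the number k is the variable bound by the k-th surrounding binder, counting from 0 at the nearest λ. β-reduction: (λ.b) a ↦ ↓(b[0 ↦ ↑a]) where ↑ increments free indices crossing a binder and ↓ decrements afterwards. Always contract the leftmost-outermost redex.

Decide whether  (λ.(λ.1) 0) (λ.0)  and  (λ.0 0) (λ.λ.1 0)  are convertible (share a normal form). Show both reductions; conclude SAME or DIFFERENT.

Answer: DIFFERENT — A ⇓ λ.0, B ⇓ λ.λ.1 0

Derivation:
Term A:
  start: (λ.(λ.1) 0) (λ.0)
  →1  (λ.λ.0) (λ.0)
  →2  λ.0

Term B:
  start: (λ.0 0) (λ.λ.1 0)
  →1  (λ.λ.1 0) (λ.λ.1 0)
  →2  λ.(λ.λ.1 0) 0
  →3  λ.λ.1 0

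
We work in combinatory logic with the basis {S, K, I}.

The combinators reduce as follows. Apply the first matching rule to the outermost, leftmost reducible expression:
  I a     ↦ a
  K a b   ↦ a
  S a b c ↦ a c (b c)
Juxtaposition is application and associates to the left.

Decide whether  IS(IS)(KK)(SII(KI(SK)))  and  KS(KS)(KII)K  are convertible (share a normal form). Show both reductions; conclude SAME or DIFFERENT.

Term A:
  start: IS(IS)(KK)(SII(KI(SK)))
  →1  S(IS)(KK)(SII(KI(SK)))
  →2  IS(SII(KI(SK)))(KK(SII(KI(SK))))
  →3  S(SII(KI(SK)))(KK(SII(KI(SK))))
  →4  S(I(KI(SK))(I(KI(SK))))(KK(SII(KI(SK))))
  →5  S(KI(SK)(I(KI(SK))))(KK(SII(KI(SK))))
  →6  S(I(I(KI(SK))))(KK(SII(KI(SK))))
  →7  S(I(KI(SK)))(KK(SII(KI(SK))))
  →8  S(KI(SK))(KK(SII(KI(SK))))
  →9  SI(KK(SII(KI(SK))))
  →10  SIK

Term B:
  start: KS(KS)(KII)K
  →1  S(KII)K
  →2  SIK

Answer: SAME — A ⇓ SIK, B ⇓ SIK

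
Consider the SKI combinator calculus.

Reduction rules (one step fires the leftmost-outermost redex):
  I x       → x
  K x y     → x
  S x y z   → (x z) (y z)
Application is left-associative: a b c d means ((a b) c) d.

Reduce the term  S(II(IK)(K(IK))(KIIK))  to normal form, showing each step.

  start: S(II(IK)(K(IK))(KIIK))
  step 1: S(I(IK)(K(IK))(KIIK))
  step 2: S(IK(K(IK))(KIIK))
  step 3: S(K(K(IK))(KIIK))
  step 4: S(K(IK))
  step 5: S(KK)

Answer: normal form = S(KK)  (in 5 steps)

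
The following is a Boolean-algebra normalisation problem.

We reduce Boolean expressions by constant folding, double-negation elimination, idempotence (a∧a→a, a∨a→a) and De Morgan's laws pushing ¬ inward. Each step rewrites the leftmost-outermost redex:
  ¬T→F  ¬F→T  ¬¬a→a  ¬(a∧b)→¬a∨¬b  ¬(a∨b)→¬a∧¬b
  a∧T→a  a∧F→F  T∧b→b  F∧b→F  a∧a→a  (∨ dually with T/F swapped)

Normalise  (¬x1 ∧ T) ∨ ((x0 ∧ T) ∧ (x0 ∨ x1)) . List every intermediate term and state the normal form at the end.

  start: (¬x1 ∧ T) ∨ ((x0 ∧ T) ∧ (x0 ∨ x1))
  →1  ¬x1 ∨ ((x0 ∧ T) ∧ (x0 ∨ x1))
  →2  ¬x1 ∨ (x0 ∧ (x0 ∨ x1))

Answer: normal form = ¬x1 ∨ (x0 ∧ (x0 ∨ x1))  (in 2 steps)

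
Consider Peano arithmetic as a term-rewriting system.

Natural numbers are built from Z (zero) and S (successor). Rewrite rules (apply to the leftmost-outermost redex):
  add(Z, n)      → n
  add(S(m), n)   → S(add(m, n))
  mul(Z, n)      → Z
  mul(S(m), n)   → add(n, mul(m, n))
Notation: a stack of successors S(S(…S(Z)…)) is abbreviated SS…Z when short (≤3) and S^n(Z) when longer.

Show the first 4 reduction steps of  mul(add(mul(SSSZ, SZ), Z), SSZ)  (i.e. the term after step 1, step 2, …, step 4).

Answer: after 4 steps: add(SSZ, mul(add(add(Z, mul(SSZ, SZ)), Z), SSZ))

Derivation:
  start: mul(add(mul(SSSZ, SZ), Z), SSZ)
  step 1: mul(add(add(SZ, mul(SSZ, SZ)), Z), SSZ)
  step 2: mul(add(S(add(Z, mul(SSZ, SZ))), Z), SSZ)
  step 3: mul(S(add(add(Z, mul(SSZ, SZ)), Z)), SSZ)
  step 4: add(SSZ, mul(add(add(Z, mul(SSZ, SZ)), Z), SSZ))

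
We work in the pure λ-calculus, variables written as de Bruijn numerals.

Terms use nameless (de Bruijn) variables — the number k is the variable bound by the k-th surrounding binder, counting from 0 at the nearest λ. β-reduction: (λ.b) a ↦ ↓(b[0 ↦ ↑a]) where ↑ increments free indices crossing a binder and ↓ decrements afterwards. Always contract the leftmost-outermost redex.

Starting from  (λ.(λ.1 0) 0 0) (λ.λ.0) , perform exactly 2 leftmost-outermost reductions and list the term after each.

Answer: after 2 steps: (λ.λ.0) (λ.λ.0) (λ.λ.0)

Derivation:
  start: (λ.(λ.1 0) 0 0) (λ.λ.0)
  →1  (λ.(λ.λ.0) 0) (λ.λ.0) (λ.λ.0)
  →2  (λ.λ.0) (λ.λ.0) (λ.λ.0)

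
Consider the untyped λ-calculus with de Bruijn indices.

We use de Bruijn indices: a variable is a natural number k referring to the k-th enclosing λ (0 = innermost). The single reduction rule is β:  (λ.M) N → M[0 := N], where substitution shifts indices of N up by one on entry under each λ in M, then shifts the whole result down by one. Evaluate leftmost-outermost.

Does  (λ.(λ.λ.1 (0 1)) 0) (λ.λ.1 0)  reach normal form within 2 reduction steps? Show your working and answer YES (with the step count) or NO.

  start: (λ.(λ.λ.1 (0 1)) 0) (λ.λ.1 0)
  [1] (λ.λ.1 (0 1)) (λ.λ.1 0)
  [2] λ.(λ.λ.1 0) (0 (λ.λ.1 0))

Answer: NO — after 2 steps the term is λ.(λ.λ.1 0) (0 (λ.λ.1 0)), not yet normal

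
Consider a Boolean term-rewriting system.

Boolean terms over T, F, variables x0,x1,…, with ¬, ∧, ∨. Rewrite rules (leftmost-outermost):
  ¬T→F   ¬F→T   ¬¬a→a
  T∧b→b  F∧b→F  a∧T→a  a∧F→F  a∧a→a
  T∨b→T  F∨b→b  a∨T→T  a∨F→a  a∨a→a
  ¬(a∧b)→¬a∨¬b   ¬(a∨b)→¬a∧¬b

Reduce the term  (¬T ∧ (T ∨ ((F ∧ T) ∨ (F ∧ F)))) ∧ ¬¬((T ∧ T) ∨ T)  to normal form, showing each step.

Answer: normal form = F  (in 3 steps)

Reduction:
  start: (¬T ∧ (T ∨ ((F ∧ T) ∨ (F ∧ F)))) ∧ ¬¬((T ∧ T) ∨ T)
  step 1: (F ∧ (T ∨ ((F ∧ T) ∨ (F ∧ F)))) ∧ ¬¬((T ∧ T) ∨ T)
  step 2: F ∧ ¬¬((T ∧ T) ∨ T)
  step 3: F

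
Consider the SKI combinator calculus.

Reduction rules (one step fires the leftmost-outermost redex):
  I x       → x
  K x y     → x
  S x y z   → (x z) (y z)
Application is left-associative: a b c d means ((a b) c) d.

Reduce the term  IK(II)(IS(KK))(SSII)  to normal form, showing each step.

  start: IK(II)(IS(KK))(SSII)
  [1] K(II)(IS(KK))(SSII)
  [2] II(SSII)
  [3] I(SSII)
  [4] SSII
  [5] SI(II)
  [6] SII

Answer: normal form = SII  (in 6 steps)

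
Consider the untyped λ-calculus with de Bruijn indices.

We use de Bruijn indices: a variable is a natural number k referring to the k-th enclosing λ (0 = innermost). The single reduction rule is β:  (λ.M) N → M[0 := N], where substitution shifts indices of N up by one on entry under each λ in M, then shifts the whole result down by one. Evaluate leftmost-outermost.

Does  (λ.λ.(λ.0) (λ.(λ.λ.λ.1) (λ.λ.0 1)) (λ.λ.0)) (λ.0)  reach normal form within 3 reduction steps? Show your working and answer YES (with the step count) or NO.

Answer: NO — after 3 steps the term is λ.(λ.λ.λ.1) (λ.λ.0 1), not yet normal

Reduction:
  start: (λ.λ.(λ.0) (λ.(λ.λ.λ.1) (λ.λ.0 1)) (λ.λ.0)) (λ.0)
  [1] λ.(λ.0) (λ.(λ.λ.λ.1) (λ.λ.0 1)) (λ.λ.0)
  [2] λ.(λ.(λ.λ.λ.1) (λ.λ.0 1)) (λ.λ.0)
  [3] λ.(λ.λ.λ.1) (λ.λ.0 1)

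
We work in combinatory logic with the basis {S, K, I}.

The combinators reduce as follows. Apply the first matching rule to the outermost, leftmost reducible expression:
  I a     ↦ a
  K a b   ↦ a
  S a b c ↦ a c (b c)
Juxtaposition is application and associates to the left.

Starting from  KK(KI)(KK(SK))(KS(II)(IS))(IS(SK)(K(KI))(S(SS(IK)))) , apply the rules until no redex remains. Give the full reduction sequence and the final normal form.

  start: KK(KI)(KK(SK))(KS(II)(IS))(IS(SK)(K(KI))(S(SS(IK))))
  step 1: K(KK(SK))(KS(II)(IS))(IS(SK)(K(KI))(S(SS(IK))))
  step 2: KK(SK)(IS(SK)(K(KI))(S(SS(IK))))
  step 3: K(IS(SK)(K(KI))(S(SS(IK))))
  step 4: K(S(SK)(K(KI))(S(SS(IK))))
  step 5: K(SK(S(SS(IK)))(K(KI)(S(SS(IK)))))
  step 6: K(K(K(KI)(S(SS(IK))))(S(SS(IK))(K(KI)(S(SS(IK))))))
  step 7: K(K(KI)(S(SS(IK))))
  step 8: K(KI)

Answer: normal form = K(KI)  (in 8 steps)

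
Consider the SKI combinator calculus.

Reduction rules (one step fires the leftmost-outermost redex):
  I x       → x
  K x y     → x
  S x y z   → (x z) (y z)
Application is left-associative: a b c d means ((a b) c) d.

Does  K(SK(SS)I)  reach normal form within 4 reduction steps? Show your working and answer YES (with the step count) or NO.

Answer: YES — reaches normal form KI in 2 ≤ 4 steps

Reduction:
  start: K(SK(SS)I)
  step 1: K(KI(SSI))
  step 2: KI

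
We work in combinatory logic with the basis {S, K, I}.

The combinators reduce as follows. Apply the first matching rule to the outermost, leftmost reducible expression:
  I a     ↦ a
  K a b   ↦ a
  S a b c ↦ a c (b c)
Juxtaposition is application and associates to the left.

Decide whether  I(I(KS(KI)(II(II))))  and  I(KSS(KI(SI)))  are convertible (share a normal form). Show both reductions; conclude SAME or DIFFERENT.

Term A:
  start: I(I(KS(KI)(II(II))))
  →1  I(KS(KI)(II(II)))
  →2  KS(KI)(II(II))
  →3  S(II(II))
  →4  S(I(II))
  →5  S(II)
  →6  SI

Term B:
  start: I(KSS(KI(SI)))
  →1  KSS(KI(SI))
  →2  S(KI(SI))
  →3  SI

Answer: SAME — A ⇓ SI, B ⇓ SI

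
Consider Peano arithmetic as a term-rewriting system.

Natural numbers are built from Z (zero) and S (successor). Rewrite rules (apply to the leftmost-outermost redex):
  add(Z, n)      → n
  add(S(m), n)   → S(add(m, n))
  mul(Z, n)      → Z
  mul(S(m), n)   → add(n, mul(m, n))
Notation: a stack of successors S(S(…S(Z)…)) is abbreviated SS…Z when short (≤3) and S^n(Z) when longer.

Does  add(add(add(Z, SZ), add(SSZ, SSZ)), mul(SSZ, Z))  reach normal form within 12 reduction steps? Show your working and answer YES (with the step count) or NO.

Answer: NO — after 12 steps the term is S(S(S(S(S(mul(SSZ, Z)))))), not yet normal

Reduction:
  start: add(add(add(Z, SZ), add(SSZ, SSZ)), mul(SSZ, Z))
  [1] add(add(SZ, add(SSZ, SSZ)), mul(SSZ, Z))
  [2] add(S(add(Z, add(SSZ, SSZ))), mul(SSZ, Z))
  [3] S(add(add(Z, add(SSZ, SSZ)), mul(SSZ, Z)))
  [4] S(add(add(SSZ, SSZ), mul(SSZ, Z)))
  [5] S(add(S(add(SZ, SSZ)), mul(SSZ, Z)))
  [6] S(S(add(add(SZ, SSZ), mul(SSZ, Z))))
  [7] S(S(add(S(add(Z, SSZ)), mul(SSZ, Z))))
  [8] S(S(S(add(add(Z, SSZ), mul(SSZ, Z)))))
  [9] S(S(S(add(SSZ, mul(SSZ, Z)))))
  [10] S(S(S(S(add(SZ, mul(SSZ, Z))))))
  [11] S(S(S(S(S(add(Z, mul(SSZ, Z)))))))
  [12] S(S(S(S(S(mul(SSZ, Z))))))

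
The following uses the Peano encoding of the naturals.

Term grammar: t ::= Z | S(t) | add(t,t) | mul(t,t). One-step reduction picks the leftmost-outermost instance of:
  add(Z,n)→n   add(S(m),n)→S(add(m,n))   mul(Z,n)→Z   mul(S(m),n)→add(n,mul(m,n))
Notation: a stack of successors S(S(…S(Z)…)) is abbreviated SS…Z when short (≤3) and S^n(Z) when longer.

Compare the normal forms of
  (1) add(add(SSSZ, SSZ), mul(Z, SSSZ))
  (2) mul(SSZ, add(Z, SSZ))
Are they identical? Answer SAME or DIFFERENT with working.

Answer: DIFFERENT — A ⇓ S^5(Z), B ⇓ S^4(Z)

Derivation:
Term A:
  start: add(add(SSSZ, SSZ), mul(Z, SSSZ))
  step 1: add(S(add(SSZ, SSZ)), mul(Z, SSSZ))
  step 2: S(add(add(SSZ, SSZ), mul(Z, SSSZ)))
  step 3: S(add(S(add(SZ, SSZ)), mul(Z, SSSZ)))
  step 4: S(S(add(add(SZ, SSZ), mul(Z, SSSZ))))
  step 5: S(S(add(S(add(Z, SSZ)), mul(Z, SSSZ))))
  step 6: S(S(S(add(add(Z, SSZ), mul(Z, SSSZ)))))
  step 7: S(S(S(add(SSZ, mul(Z, SSSZ)))))
  step 8: S(S(S(S(add(SZ, mul(Z, SSSZ))))))
  step 9: S(S(S(S(S(add(Z, mul(Z, SSSZ)))))))
  step 10: S(S(S(S(S(mul(Z, SSSZ))))))
  step 11: S^5(Z)

Term B:
  start: mul(SSZ, add(Z, SSZ))
  step 1: add(add(Z, SSZ), mul(SZ, add(Z, SSZ)))
  step 2: add(SSZ, mul(SZ, add(Z, SSZ)))
  step 3: S(add(SZ, mul(SZ, add(Z, SSZ))))
  step 4: S(S(add(Z, mul(SZ, add(Z, SSZ)))))
  step 5: S(S(mul(SZ, add(Z, SSZ))))
  step 6: S(S(add(add(Z, SSZ), mul(Z, add(Z, SSZ)))))
  step 7: S(S(add(SSZ, mul(Z, add(Z, SSZ)))))
  step 8: S(S(S(add(SZ, mul(Z, add(Z, SSZ))))))
  step 9: S(S(S(S(add(Z, mul(Z, add(Z, SSZ)))))))
  step 10: S(S(S(S(mul(Z, add(Z, SSZ))))))
  step 11: S^4(Z)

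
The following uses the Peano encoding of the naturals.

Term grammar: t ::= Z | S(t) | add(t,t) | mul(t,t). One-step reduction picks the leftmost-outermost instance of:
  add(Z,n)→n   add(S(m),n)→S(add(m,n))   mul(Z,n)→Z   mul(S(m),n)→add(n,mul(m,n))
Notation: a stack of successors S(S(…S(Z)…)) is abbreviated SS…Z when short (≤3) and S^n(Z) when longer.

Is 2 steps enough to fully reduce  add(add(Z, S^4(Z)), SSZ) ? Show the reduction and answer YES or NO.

Answer: NO — after 2 steps the term is S(add(SSSZ, SSZ)), not yet normal

Reduction:
  start: add(add(Z, S^4(Z)), SSZ)
  →1  add(S^4(Z), SSZ)
  →2  S(add(SSSZ, SSZ))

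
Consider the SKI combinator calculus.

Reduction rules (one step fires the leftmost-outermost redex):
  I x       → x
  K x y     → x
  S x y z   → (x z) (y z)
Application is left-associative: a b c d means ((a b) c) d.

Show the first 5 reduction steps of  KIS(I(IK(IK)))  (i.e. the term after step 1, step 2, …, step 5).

  start: KIS(I(IK(IK)))
  step 1: I(I(IK(IK)))
  step 2: I(IK(IK))
  step 3: IK(IK)
  step 4: K(IK)
  step 5: KK

Answer: after 5 steps: KK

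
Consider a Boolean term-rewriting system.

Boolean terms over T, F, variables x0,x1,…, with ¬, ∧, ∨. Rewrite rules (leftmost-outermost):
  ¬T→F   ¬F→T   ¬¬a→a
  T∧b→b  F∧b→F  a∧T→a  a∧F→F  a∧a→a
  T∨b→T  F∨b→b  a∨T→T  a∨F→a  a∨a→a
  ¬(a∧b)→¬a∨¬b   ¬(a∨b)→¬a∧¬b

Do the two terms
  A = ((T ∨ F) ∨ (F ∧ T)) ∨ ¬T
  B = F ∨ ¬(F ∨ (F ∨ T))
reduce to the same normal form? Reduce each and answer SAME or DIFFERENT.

Answer: DIFFERENT — A ⇓ T, B ⇓ F

Reduction:
Term A:
  start: ((T ∨ F) ∨ (F ∧ T)) ∨ ¬T
  →1  (T ∨ (F ∧ T)) ∨ ¬T
  →2  T ∨ ¬T
  →3  T

Term B:
  start: F ∨ ¬(F ∨ (F ∨ T))
  →1  ¬(F ∨ (F ∨ T))
  →2  ¬F ∧ ¬(F ∨ T)
  →3  T ∧ ¬(F ∨ T)
  →4  ¬(F ∨ T)
  →5  ¬F ∧ ¬T
  →6  T ∧ ¬T
  →7  ¬T
  →8  F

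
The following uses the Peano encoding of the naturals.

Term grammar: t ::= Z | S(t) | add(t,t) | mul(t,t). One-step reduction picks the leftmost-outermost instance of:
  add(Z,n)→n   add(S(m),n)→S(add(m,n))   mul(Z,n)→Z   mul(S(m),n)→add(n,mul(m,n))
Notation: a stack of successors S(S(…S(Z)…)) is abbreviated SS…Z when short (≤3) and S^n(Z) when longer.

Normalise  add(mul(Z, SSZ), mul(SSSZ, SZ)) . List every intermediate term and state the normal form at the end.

  start: add(mul(Z, SSZ), mul(SSSZ, SZ))
  step 1: add(Z, mul(SSSZ, SZ))
  step 2: mul(SSSZ, SZ)
  step 3: add(SZ, mul(SSZ, SZ))
  step 4: S(add(Z, mul(SSZ, SZ)))
  step 5: S(mul(SSZ, SZ))
  step 6: S(add(SZ, mul(SZ, SZ)))
  step 7: S(S(add(Z, mul(SZ, SZ))))
  step 8: S(S(mul(SZ, SZ)))
  step 9: S(S(add(SZ, mul(Z, SZ))))
  step 10: S(S(S(add(Z, mul(Z, SZ)))))
  step 11: S(S(S(mul(Z, SZ))))
  step 12: SSSZ

Answer: normal form = SSSZ  (in 12 steps)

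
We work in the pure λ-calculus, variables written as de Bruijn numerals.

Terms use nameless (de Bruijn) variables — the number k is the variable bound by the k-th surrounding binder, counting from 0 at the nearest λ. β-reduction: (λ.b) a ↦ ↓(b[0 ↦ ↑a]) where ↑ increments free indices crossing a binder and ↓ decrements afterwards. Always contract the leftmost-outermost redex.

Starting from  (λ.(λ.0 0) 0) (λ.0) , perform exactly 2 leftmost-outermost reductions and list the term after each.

  start: (λ.(λ.0 0) 0) (λ.0)
  →1  (λ.0 0) (λ.0)
  →2  (λ.0) (λ.0)

Answer: after 2 steps: (λ.0) (λ.0)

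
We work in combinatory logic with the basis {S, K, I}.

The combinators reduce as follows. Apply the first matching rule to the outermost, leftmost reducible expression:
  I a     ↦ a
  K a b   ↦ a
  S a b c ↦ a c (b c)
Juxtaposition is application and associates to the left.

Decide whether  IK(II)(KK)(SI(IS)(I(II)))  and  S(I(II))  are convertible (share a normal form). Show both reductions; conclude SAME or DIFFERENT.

Term A:
  start: IK(II)(KK)(SI(IS)(I(II)))
  [1] K(II)(KK)(SI(IS)(I(II)))
  [2] II(SI(IS)(I(II)))
  [3] I(SI(IS)(I(II)))
  [4] SI(IS)(I(II))
  [5] I(I(II))(IS(I(II)))
  [6] I(II)(IS(I(II)))
  [7] II(IS(I(II)))
  [8] I(IS(I(II)))
  [9] IS(I(II))
  [10] S(I(II))
  [11] S(II)
  [12] SI

Term B:
  start: S(I(II))
  [1] S(II)
  [2] SI

Answer: SAME — A ⇓ SI, B ⇓ SI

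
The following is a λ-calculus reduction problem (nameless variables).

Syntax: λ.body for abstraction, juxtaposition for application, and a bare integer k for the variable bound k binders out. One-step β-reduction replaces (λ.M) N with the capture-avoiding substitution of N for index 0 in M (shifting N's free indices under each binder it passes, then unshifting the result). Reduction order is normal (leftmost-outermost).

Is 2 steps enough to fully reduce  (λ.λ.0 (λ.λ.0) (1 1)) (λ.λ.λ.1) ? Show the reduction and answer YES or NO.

  start: (λ.λ.0 (λ.λ.0) (1 1)) (λ.λ.λ.1)
  step 1: λ.0 (λ.λ.0) ((λ.λ.λ.1) (λ.λ.λ.1))
  step 2: λ.0 (λ.λ.0) (λ.λ.1)

Answer: YES — reaches normal form λ.0 (λ.λ.0) (λ.λ.1) in 2 ≤ 2 steps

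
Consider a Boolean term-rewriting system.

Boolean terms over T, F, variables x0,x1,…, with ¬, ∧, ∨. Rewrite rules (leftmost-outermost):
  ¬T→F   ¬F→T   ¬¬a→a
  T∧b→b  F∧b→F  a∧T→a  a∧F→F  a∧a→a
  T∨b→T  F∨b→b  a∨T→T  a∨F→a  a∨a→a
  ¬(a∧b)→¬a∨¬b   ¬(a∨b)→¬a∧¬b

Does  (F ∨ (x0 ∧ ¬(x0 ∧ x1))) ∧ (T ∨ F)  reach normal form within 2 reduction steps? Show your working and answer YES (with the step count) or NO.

Answer: NO — after 2 steps the term is (x0 ∧ (¬x0 ∨ ¬x1)) ∧ (T ∨ F), not yet normal

Reduction:
  start: (F ∨ (x0 ∧ ¬(x0 ∧ x1))) ∧ (T ∨ F)
  [1] (x0 ∧ ¬(x0 ∧ x1)) ∧ (T ∨ F)
  [2] (x0 ∧ (¬x0 ∨ ¬x1)) ∧ (T ∨ F)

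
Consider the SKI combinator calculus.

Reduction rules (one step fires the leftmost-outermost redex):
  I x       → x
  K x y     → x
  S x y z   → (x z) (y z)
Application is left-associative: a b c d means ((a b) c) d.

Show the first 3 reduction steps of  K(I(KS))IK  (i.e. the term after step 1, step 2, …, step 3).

  start: K(I(KS))IK
  →1  I(KS)K
  →2  KSK
  →3  S

Answer: after 3 steps: S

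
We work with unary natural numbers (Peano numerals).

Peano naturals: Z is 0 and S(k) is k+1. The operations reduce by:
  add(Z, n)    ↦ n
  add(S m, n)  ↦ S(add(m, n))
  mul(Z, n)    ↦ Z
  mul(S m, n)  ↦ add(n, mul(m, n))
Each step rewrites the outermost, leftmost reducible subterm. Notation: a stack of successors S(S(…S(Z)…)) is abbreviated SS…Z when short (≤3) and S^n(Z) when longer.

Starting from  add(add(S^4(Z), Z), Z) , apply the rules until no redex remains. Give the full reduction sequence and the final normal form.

Answer: normal form = S^4(Z)  (in 10 steps)

Reduction:
  start: add(add(S^4(Z), Z), Z)
  step 1: add(S(add(SSSZ, Z)), Z)
  step 2: S(add(add(SSSZ, Z), Z))
  step 3: S(add(S(add(SSZ, Z)), Z))
  step 4: S(S(add(add(SSZ, Z), Z)))
  step 5: S(S(add(S(add(SZ, Z)), Z)))
  step 6: S(S(S(add(add(SZ, Z), Z))))
  step 7: S(S(S(add(S(add(Z, Z)), Z))))
  step 8: S(S(S(S(add(add(Z, Z), Z)))))
  step 9: S(S(S(S(add(Z, Z)))))
  step 10: S^4(Z)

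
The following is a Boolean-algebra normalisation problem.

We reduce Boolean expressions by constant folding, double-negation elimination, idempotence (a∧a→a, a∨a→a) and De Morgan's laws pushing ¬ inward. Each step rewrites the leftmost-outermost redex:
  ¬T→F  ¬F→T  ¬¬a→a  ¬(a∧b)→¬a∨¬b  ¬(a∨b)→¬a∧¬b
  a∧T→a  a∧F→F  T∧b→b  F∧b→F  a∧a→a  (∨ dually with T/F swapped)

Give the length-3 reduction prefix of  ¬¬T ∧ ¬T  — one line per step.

Answer: after 3 steps: F

Working:
  start: ¬¬T ∧ ¬T
  →1  T ∧ ¬T
  →2  ¬T
  →3  F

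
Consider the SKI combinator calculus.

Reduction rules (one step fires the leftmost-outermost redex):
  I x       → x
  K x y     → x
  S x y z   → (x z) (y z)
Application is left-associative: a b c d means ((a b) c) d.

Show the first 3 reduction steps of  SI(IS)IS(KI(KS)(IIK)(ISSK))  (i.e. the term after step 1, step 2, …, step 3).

Answer: after 3 steps: ISIS(KI(KS)(IIK)(ISSK))

Reduction:
  start: SI(IS)IS(KI(KS)(IIK)(ISSK))
  [1] II(ISI)S(KI(KS)(IIK)(ISSK))
  [2] I(ISI)S(KI(KS)(IIK)(ISSK))
  [3] ISIS(KI(KS)(IIK)(ISSK))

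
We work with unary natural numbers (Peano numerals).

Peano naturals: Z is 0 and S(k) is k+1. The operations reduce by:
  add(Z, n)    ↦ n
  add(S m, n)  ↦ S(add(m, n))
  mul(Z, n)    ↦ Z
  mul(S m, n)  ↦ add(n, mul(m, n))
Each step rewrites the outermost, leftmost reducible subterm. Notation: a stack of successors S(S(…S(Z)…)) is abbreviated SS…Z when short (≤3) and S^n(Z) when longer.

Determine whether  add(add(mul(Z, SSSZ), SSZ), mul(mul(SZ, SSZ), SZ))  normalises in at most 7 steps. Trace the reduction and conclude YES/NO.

  start: add(add(mul(Z, SSSZ), SSZ), mul(mul(SZ, SSZ), SZ))
  step 1: add(add(Z, SSZ), mul(mul(SZ, SSZ), SZ))
  step 2: add(SSZ, mul(mul(SZ, SSZ), SZ))
  step 3: S(add(SZ, mul(mul(SZ, SSZ), SZ)))
  step 4: S(S(add(Z, mul(mul(SZ, SSZ), SZ))))
  step 5: S(S(mul(mul(SZ, SSZ), SZ)))
  step 6: S(S(mul(add(SSZ, mul(Z, SSZ)), SZ)))
  step 7: S(S(mul(S(add(SZ, mul(Z, SSZ))), SZ)))

Answer: NO — after 7 steps the term is S(S(mul(S(add(SZ, mul(Z, SSZ))), SZ))), not yet normal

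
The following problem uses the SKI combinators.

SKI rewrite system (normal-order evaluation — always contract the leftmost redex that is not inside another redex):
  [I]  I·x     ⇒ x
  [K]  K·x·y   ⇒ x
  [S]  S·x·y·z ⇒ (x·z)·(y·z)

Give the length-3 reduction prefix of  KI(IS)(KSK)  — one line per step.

Answer: after 3 steps: S

Derivation:
  start: KI(IS)(KSK)
  [1] I(KSK)
  [2] KSK
  [3] S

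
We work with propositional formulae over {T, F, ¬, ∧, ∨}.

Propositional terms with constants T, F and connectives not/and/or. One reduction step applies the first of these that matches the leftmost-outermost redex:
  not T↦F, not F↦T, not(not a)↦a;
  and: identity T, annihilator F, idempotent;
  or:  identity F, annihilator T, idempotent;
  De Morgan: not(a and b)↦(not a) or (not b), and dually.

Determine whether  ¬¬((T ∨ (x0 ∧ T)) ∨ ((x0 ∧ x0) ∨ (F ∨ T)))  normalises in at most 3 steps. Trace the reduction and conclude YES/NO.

  start: ¬¬((T ∨ (x0 ∧ T)) ∨ ((x0 ∧ x0) ∨ (F ∨ T)))
  [1] (T ∨ (x0 ∧ T)) ∨ ((x0 ∧ x0) ∨ (F ∨ T))
  [2] T ∨ ((x0 ∧ x0) ∨ (F ∨ T))
  [3] T

Answer: YES — reaches normal form T in 3 ≤ 3 steps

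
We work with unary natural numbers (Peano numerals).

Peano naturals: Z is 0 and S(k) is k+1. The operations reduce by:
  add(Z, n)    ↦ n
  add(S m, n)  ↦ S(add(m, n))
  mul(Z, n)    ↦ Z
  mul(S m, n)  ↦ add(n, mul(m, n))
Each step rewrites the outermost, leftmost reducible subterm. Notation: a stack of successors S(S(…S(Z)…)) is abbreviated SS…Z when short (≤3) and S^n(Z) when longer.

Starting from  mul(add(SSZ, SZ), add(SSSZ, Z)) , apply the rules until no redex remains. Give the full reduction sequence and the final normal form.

  start: mul(add(SSZ, SZ), add(SSSZ, Z))
  step 1: mul(S(add(SZ, SZ)), add(SSSZ, Z))
  step 2: add(add(SSSZ, Z), mul(add(SZ, SZ), add(SSSZ, Z)))
  step 3: add(S(add(SSZ, Z)), mul(add(SZ, SZ), add(SSSZ, Z)))
  step 4: S(add(add(SSZ, Z), mul(add(SZ, SZ), add(SSSZ, Z))))
  step 5: S(add(S(add(SZ, Z)), mul(add(SZ, SZ), add(SSSZ, Z))))
  step 6: S(S(add(add(SZ, Z), mul(add(SZ, SZ), add(SSSZ, Z)))))
  step 7: S(S(add(S(add(Z, Z)), mul(add(SZ, SZ), add(SSSZ, Z)))))
  step 8: S(S(S(add(add(Z, Z), mul(add(SZ, SZ), add(SSSZ, Z))))))
  step 9: S(S(S(add(Z, mul(add(SZ, SZ), add(SSSZ, Z))))))
  step 10: S(S(S(mul(add(SZ, SZ), add(SSSZ, Z)))))
  step 11: S(S(S(mul(S(add(Z, SZ)), add(SSSZ, Z)))))
  step 12: S(S(S(add(add(SSSZ, Z), mul(add(Z, SZ), add(SSSZ, Z))))))
  step 13: S(S(S(add(S(add(SSZ, Z)), mul(add(Z, SZ), add(SSSZ, Z))))))
  step 14: S(S(S(S(add(add(SSZ, Z), mul(add(Z, SZ), add(SSSZ, Z)))))))
  step 15: S(S(S(S(add(S(add(SZ, Z)), mul(add(Z, SZ), add(SSSZ, Z)))))))
  step 16: S(S(S(S(S(add(add(SZ, Z), mul(add(Z, SZ), add(SSSZ, Z))))))))
  step 17: S(S(S(S(S(add(S(add(Z, Z)), mul(add(Z, SZ), add(SSSZ, Z))))))))
  step 18: S(S(S(S(S(S(add(add(Z, Z), mul(add(Z, SZ), add(SSSZ, Z)))))))))
  step 19: S(S(S(S(S(S(add(Z, mul(add(Z, SZ), add(SSSZ, Z)))))))))
  step 20: S(S(S(S(S(S(mul(add(Z, SZ), add(SSSZ, Z))))))))
  step 21: S(S(S(S(S(S(mul(SZ, add(SSSZ, Z))))))))
  step 22: S(S(S(S(S(S(add(add(SSSZ, Z), mul(Z, add(SSSZ, Z)))))))))
  step 23: S(S(S(S(S(S(add(S(add(SSZ, Z)), mul(Z, add(SSSZ, Z)))))))))
  step 24: S(S(S(S(S(S(S(add(add(SSZ, Z), mul(Z, add(SSSZ, Z))))))))))
  step 25: S(S(S(S(S(S(S(add(S(add(SZ, Z)), mul(Z, add(SSSZ, Z))))))))))
  step 26: S(S(S(S(S(S(S(S(add(add(SZ, Z), mul(Z, add(SSSZ, Z)))))))))))
  step 27: S(S(S(S(S(S(S(S(add(S(add(Z, Z)), mul(Z, add(SSSZ, Z)))))))))))
  step 28: S(S(S(S(S(S(S(S(S(add(add(Z, Z), mul(Z, add(SSSZ, Z))))))))))))
  step 29: S(S(S(S(S(S(S(S(S(add(Z, mul(Z, add(SSSZ, Z))))))))))))
  step 30: S(S(S(S(S(S(S(S(S(mul(Z, add(SSSZ, Z)))))))))))
  step 31: S^9(Z)

Answer: normal form = S^9(Z)  (in 31 steps)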